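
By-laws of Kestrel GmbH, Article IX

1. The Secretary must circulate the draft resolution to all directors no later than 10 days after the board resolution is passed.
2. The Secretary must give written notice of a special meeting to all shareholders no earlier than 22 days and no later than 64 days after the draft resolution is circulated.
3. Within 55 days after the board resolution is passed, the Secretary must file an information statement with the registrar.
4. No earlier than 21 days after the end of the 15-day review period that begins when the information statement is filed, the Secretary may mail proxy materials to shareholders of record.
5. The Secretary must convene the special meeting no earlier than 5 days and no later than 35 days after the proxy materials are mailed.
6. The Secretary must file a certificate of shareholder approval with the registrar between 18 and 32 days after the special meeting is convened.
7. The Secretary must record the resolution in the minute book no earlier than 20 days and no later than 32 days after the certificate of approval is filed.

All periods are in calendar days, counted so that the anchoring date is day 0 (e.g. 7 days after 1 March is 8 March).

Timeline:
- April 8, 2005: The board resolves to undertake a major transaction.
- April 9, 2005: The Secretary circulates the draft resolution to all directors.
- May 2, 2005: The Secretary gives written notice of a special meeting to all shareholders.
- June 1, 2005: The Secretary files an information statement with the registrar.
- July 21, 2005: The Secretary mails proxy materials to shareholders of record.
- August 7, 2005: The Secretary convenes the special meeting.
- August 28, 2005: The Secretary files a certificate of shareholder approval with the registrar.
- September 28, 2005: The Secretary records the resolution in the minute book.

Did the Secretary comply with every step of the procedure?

Step 1: 10 days after April 8, 2005 (when the board resolution is passed) is April 18, 2005; completed April 9, 2005, before the deadline.
Step 2: the window is 22–64 days after April 9, 2005 (when the draft resolution is circulated), so May 1, 2005 through June 12, 2005; May 2, 2005 falls inside that range.
Step 3: 55 days after April 8, 2005 (when the board resolution is passed) is June 2, 2005; done June 1, 2005 — timely.
Step 4: the earliest permitted date is 21 days after June 16, 2005 (end of the 15-day review period, which began when the information statement is filed on June 1, 2005), i.e. July 7, 2005; July 21, 2005 is on or after that date.
Step 5: the window is 5–35 days after July 21, 2005 (when the proxy materials are mailed), so July 26, 2005 through August 25, 2005; August 7, 2005 falls inside that range.
Step 6: the window is 18–32 days after August 7, 2005 (when the special meeting is convened), so August 25, 2005 through September 8, 2005; done August 28, 2005, which is between those dates.
Step 7: the window is 20–32 days after August 28, 2005 (when the certificate of approval is filed), so September 17, 2005 through September 29, 2005; done September 28, 2005, which is between those dates.

Yes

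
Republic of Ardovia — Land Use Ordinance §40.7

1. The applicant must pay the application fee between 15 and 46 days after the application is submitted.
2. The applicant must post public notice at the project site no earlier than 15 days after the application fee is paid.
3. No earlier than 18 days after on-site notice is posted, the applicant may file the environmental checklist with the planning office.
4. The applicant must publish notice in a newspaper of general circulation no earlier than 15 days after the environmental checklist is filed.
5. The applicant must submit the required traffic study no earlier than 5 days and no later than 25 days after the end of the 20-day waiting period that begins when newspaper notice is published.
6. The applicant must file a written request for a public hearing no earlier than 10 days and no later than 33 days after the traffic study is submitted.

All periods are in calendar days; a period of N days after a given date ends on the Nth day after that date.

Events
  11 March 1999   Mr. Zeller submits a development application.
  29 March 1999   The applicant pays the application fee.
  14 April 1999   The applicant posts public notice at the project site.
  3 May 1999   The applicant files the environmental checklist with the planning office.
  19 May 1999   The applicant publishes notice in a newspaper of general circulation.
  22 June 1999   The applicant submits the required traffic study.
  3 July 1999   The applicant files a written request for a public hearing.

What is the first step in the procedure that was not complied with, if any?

None — every step was satisfied

Step 1: the window is 15–46 days after 11 March 1999 (when the application is submitted), so 26 March 1999 through 26 April 1999; done 29 March 1999, which is between those dates.
Step 2: the earliest permitted date is 15 days after 29 March 1999 (when the application fee is paid), i.e. 13 April 1999; done 14 April 1999, after the minimum wait.
Step 3: the earliest permitted date is 18 days after 14 April 1999 (when on-site notice is posted), i.e. 2 May 1999; done 3 May 1999 — permitted.
Step 4: the earliest permitted date is 15 days after 3 May 1999 (when the environmental checklist is filed), i.e. 18 May 1999; done 19 May 1999 — permitted.
Step 5: the window is 5–25 days after 8 June 1999 (end of the 20-day waiting period, which began when newspaper notice is published on 19 May 1999), so 13 June 1999 through 3 July 1999; done 22 June 1999 — within the window.
Step 6: the window is 10–33 days after 22 June 1999 (when the traffic study is submitted), so 2 July 1999 through 25 July 1999; done 3 July 1999, which is between those dates.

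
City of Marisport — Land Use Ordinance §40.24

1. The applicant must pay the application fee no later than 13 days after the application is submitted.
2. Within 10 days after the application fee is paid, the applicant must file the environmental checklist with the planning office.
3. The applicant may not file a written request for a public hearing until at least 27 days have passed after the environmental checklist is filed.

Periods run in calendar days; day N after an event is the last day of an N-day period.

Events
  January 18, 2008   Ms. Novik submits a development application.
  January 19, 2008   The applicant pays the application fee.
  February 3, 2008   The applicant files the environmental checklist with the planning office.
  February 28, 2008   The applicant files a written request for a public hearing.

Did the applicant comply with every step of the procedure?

(1) due by January 18, 2008 + 13 days = January 31, 2008; done January 19, 2008 — timely.
(2) due by January 19, 2008 + 10 days = January 29, 2008; done February 3, 2008 — 5 days late.

No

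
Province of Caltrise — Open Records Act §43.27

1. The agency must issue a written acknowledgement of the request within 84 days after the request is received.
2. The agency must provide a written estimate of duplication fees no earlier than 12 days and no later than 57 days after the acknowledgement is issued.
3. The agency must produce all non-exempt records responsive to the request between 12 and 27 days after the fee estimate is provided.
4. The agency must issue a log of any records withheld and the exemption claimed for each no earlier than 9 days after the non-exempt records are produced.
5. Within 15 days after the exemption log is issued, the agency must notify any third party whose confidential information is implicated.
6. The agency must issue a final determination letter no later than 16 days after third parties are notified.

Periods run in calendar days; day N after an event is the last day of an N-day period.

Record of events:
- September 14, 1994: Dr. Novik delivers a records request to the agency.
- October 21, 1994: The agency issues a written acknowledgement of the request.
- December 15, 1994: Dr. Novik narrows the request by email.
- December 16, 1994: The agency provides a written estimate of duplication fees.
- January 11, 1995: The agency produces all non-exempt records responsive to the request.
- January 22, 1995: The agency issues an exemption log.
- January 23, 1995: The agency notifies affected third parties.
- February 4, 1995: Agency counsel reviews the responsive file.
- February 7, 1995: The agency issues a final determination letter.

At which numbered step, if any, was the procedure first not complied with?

(1) due by September 14, 1994 + 84 days = December 7, 1994; done October 21, 1994 — timely.
(2) the permitted window runs from October 21, 1994 + 12 = November 2, 1994 to October 21, 1994 + 57 = December 17, 1994; done December 16, 1994, which is between those dates.
(3) the permitted window runs from December 16, 1994 + 12 = December 28, 1994 to December 16, 1994 + 27 = January 12, 1995; done January 11, 1995 — within the window.
(4) permitted from January 11, 1995 + 9 days = January 20, 1995 onward; done January 22, 1995 — permitted.
(5) due by January 22, 1995 + 15 days = February 6, 1995; January 23, 1995 is within that limit.
(6) due by January 23, 1995 + 16 days = February 8, 1995; completed February 7, 1995, before the deadline.

None — every step was satisfied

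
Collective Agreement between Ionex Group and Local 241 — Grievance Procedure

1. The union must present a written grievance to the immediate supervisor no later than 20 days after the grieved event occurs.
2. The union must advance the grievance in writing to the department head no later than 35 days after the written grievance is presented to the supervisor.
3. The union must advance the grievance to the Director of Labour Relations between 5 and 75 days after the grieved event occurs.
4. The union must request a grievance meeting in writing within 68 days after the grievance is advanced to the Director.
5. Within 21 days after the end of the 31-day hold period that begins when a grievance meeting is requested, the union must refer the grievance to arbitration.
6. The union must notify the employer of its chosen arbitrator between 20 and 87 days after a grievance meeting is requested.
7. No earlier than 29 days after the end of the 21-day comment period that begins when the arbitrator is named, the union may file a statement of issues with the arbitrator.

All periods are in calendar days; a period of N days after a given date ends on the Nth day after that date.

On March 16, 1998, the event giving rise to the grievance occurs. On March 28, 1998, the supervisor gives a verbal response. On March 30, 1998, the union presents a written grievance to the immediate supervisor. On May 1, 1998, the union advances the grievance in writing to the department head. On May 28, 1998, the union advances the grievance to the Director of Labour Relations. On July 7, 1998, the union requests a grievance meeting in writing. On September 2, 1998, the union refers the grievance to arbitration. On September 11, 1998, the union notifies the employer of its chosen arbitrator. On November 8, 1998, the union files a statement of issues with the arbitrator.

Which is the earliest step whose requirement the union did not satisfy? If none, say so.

(1) due by March 16, 1998 + 20 days = April 5, 1998; done March 30, 1998 — timely.
(2) due by March 30, 1998 + 35 days = May 4, 1998; done May 1, 1998 — timely.
(3) the permitted window runs from March 16, 1998 + 5 = March 21, 1998 to March 16, 1998 + 75 = May 30, 1998; May 28, 1998 falls inside that range.
(4) due by May 28, 1998 + 68 days = August 4, 1998; done July 7, 1998 — timely.
(5) due by August 7, 1998 + 21 days = August 28, 1998; not done until September 2, 1998, 5 days after the deadline.
The procedure was therefore not followed at step 5.

Step 5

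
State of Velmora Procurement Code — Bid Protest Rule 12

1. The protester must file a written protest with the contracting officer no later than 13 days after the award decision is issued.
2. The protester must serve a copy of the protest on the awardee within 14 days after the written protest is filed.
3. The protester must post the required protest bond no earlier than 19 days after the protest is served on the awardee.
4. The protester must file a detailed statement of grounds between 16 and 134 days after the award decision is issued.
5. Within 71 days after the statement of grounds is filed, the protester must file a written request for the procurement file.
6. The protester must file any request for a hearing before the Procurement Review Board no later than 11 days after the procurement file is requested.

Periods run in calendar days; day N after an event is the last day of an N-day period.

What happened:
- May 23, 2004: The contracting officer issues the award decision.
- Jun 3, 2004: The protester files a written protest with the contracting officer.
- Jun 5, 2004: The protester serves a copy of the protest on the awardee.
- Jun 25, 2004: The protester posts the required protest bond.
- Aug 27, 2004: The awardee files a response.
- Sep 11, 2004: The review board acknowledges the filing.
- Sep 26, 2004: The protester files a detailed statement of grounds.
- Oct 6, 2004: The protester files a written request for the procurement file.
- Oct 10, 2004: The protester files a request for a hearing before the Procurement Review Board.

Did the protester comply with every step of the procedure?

Step 1: 13 days after May 23, 2004 (when the award decision is issued) is Jun 5, 2004; Jun 3, 2004 is within that limit.
Step 2: 14 days after Jun 3, 2004 (when the written protest is filed) is Jun 17, 2004; completed Jun 5, 2004, before the deadline.
Step 3: the earliest permitted date is 19 days after Jun 5, 2004 (when the protest is served on the awardee), i.e. Jun 24, 2004; Jun 25, 2004 is on or after that date.
Step 4: the window is 16–134 days after May 23, 2004 (when the award decision is issued), so Jun 8, 2004 through Oct 4, 2004; Sep 26, 2004 falls inside that range.
Step 5: 71 days after Sep 26, 2004 (when the statement of grounds is filed) is Dec 6, 2004; completed Oct 6, 2004, before the deadline.
Step 6: 11 days after Oct 6, 2004 (when the procurement file is requested) is Oct 17, 2004; Oct 10, 2004 is within that limit.

Yes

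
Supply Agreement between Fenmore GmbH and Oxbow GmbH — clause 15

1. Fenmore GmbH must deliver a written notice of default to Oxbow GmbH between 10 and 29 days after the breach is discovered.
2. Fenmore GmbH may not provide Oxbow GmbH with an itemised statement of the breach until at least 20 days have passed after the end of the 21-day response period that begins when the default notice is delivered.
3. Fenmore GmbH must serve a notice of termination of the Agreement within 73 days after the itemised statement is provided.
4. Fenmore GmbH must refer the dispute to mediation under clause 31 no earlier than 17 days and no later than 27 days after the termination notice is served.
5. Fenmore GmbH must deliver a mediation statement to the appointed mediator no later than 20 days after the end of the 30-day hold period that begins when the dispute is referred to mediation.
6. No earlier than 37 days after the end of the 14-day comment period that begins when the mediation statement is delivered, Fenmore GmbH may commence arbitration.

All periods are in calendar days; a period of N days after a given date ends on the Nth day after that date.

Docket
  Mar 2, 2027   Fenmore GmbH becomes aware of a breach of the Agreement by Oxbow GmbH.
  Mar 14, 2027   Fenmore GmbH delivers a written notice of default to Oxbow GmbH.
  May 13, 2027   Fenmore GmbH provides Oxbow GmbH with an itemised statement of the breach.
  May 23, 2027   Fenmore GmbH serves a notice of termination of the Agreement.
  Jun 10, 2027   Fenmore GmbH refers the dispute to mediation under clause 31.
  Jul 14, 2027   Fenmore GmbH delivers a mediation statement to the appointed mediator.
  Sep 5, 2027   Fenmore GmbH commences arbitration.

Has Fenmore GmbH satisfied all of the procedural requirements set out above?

(1) the permitted window runs from Mar 2, 2027 + 10 = Mar 12, 2027 to Mar 2, 2027 + 29 = Mar 31, 2027; Mar 14, 2027 falls inside that range.
(2) permitted from Apr 4, 2027 + 20 days = Apr 24, 2027 onward; done May 13, 2027, after the minimum wait.
(3) due by May 13, 2027 + 73 days = Jul 25, 2027; done May 23, 2027 — timely.
(4) the permitted window runs from May 23, 2027 + 17 = Jun 9, 2027 to May 23, 2027 + 27 = Jun 19, 2027; Jun 10, 2027 falls inside that range.
(5) due by Jul 10, 2027 + 20 days = Jul 30, 2027; completed Jul 14, 2027, before the deadline.
(6) permitted from Jul 28, 2027 + 37 days = Sep 3, 2027 onward; done Sep 5, 2027 — permitted.

Yes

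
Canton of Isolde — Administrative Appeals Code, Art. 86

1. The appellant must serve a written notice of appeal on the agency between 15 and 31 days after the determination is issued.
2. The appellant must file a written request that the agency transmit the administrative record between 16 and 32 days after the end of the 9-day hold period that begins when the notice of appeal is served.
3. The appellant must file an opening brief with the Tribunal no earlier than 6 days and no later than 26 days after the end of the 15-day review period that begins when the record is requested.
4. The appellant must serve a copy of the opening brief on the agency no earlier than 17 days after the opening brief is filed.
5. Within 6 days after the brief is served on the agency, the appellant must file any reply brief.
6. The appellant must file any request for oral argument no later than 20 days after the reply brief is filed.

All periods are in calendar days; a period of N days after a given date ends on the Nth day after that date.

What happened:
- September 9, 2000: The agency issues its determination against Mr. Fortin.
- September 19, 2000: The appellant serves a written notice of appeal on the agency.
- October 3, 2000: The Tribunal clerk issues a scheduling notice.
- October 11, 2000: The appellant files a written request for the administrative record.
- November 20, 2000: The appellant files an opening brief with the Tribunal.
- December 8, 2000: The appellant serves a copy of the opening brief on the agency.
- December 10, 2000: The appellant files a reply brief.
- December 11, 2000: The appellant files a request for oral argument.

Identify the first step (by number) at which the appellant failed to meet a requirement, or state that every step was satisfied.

Step 1

Step 1 — 15 and 31 days from September 9, 2000 (when the determination is issued) are September 24, 2000 and October 10, 2000 respectively; September 19, 2000 is 5 days too early.
The analysis stops there.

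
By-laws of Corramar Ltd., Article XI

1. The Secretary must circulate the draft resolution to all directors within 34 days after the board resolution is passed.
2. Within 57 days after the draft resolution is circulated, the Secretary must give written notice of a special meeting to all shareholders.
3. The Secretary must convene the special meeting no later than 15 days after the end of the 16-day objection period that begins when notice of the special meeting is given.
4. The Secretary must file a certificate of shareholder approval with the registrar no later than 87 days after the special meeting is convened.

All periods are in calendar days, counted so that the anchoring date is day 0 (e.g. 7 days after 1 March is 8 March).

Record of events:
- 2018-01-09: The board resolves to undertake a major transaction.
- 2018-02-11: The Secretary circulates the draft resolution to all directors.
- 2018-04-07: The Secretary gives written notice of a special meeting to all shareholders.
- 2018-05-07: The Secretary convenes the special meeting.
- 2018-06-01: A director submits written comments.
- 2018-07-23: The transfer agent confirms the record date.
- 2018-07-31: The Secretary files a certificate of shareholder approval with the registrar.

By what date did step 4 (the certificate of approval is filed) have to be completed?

Step 4 runs from 2018-05-07, when the special meeting is convened. 87 days after 2018-05-07 is 2018-08-02.

2018-08-02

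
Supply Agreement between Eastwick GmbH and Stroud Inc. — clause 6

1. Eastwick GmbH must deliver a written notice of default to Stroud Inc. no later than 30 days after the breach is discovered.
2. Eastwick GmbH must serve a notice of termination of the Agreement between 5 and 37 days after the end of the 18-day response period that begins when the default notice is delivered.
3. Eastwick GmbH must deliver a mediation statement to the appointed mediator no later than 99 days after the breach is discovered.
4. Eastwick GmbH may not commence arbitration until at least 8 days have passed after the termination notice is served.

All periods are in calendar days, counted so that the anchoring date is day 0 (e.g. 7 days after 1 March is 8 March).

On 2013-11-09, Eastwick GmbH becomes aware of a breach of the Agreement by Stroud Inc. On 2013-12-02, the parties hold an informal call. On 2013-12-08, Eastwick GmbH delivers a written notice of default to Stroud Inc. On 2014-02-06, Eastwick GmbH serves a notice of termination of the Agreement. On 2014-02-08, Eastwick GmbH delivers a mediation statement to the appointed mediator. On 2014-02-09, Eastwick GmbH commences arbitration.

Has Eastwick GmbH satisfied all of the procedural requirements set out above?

(1) due by 2013-11-09 + 30 days = 2013-12-09; completed 2013-12-08, before the deadline.
(2) the permitted window runs from 2013-12-26 + 5 = 2013-12-31 to 2013-12-26 + 37 = 2014-02-01; done 2014-02-06 — 5 days after the window closed.
The analysis stops there.

No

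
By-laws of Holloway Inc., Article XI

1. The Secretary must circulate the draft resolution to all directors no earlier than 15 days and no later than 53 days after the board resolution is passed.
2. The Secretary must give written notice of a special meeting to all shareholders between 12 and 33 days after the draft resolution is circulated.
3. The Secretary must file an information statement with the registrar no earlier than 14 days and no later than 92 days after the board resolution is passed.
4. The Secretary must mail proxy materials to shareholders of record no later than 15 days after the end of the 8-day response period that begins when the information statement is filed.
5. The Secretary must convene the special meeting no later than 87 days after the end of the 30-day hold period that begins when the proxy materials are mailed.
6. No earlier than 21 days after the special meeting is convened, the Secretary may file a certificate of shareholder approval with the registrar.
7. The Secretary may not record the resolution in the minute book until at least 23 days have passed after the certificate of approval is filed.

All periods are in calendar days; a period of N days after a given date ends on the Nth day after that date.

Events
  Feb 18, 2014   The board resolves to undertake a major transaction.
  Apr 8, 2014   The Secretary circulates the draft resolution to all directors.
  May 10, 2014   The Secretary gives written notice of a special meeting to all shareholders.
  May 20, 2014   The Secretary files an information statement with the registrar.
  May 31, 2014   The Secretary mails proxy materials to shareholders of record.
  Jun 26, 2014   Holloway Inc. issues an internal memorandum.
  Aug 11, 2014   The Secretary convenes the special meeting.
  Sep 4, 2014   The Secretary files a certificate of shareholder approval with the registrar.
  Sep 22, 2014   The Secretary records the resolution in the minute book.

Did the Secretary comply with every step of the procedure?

(1) the permitted window runs from Feb 18, 2014 + 15 = Mar 5, 2014 to Feb 18, 2014 + 53 = Apr 12, 2014; Apr 8, 2014 falls inside that range.
(2) the permitted window runs from Apr 8, 2014 + 12 = Apr 20, 2014 to Apr 8, 2014 + 33 = May 11, 2014; May 10, 2014 falls inside that range.
(3) the permitted window runs from Feb 18, 2014 + 14 = Mar 4, 2014 to Feb 18, 2014 + 92 = May 21, 2014; May 20, 2014 falls inside that range.
(4) due by May 28, 2014 + 15 days = Jun 12, 2014; done May 31, 2014 — timely.
(5) due by Jun 30, 2014 + 87 days = Sep 25, 2014; completed Aug 11, 2014, before the deadline.
(6) permitted from Aug 11, 2014 + 21 days = Sep 1, 2014 onward; done Sep 4, 2014, after the minimum wait.
(7) permitted from Sep 4, 2014 + 23 days = Sep 27, 2014 onward; Sep 22, 2014 is 5 days before the earliest permitted date.

No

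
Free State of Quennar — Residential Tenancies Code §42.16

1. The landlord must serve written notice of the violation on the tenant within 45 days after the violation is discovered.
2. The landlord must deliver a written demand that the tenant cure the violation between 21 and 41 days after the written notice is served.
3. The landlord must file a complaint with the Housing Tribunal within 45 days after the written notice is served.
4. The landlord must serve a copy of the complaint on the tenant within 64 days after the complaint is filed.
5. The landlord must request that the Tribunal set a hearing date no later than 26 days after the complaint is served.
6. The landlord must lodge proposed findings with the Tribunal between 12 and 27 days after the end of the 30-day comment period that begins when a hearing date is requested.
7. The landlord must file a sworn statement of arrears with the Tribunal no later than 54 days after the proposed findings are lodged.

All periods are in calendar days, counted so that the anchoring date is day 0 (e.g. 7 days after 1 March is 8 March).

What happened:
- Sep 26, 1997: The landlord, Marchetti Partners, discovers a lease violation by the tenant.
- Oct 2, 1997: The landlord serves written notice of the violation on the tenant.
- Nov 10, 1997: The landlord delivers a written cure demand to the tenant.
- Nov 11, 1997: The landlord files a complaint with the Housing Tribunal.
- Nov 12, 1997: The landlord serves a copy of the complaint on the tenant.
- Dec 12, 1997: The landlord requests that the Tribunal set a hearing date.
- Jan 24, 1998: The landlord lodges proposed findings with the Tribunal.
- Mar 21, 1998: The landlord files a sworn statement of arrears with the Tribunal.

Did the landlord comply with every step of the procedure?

Step 1: 45 days after Sep 26, 1997 (when the violation is discovered) is Nov 10, 1997; Oct 2, 1997 is within that limit.
Step 2: the window is 21–41 days after Oct 2, 1997 (when the written notice is served), so Oct 23, 1997 through Nov 12, 1997; done Nov 10, 1997 — within the window.
Step 3: 45 days after Oct 2, 1997 (when the written notice is served) is Nov 16, 1997; done Nov 11, 1997 — timely.
Step 4: 64 days after Nov 11, 1997 (when the complaint is filed) is Jan 14, 1998; completed Nov 12, 1997, before the deadline.
Step 5: 26 days after Nov 12, 1997 (when the complaint is served) is Dec 8, 1997; done Dec 12, 1997 — 4 days late.
The procedure was therefore not followed at step 5.

No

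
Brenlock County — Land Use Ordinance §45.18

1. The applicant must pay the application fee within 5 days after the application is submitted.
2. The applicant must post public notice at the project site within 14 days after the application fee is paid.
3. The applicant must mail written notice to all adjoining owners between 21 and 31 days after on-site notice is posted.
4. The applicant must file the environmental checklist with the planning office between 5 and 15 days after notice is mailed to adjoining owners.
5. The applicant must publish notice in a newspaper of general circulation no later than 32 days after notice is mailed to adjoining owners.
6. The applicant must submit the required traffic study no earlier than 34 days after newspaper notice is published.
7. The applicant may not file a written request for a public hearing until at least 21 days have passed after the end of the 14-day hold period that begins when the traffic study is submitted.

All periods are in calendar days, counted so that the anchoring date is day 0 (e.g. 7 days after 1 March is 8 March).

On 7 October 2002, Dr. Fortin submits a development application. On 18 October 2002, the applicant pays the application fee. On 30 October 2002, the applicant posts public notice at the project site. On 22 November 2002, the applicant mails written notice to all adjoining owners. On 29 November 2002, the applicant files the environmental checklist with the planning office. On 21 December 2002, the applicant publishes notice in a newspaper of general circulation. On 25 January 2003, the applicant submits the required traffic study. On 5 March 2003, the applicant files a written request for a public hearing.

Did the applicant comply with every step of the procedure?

No

(1) due by 7 October 2002 + 5 days = 12 October 2002; 18 October 2002 misses that deadline by 6 days.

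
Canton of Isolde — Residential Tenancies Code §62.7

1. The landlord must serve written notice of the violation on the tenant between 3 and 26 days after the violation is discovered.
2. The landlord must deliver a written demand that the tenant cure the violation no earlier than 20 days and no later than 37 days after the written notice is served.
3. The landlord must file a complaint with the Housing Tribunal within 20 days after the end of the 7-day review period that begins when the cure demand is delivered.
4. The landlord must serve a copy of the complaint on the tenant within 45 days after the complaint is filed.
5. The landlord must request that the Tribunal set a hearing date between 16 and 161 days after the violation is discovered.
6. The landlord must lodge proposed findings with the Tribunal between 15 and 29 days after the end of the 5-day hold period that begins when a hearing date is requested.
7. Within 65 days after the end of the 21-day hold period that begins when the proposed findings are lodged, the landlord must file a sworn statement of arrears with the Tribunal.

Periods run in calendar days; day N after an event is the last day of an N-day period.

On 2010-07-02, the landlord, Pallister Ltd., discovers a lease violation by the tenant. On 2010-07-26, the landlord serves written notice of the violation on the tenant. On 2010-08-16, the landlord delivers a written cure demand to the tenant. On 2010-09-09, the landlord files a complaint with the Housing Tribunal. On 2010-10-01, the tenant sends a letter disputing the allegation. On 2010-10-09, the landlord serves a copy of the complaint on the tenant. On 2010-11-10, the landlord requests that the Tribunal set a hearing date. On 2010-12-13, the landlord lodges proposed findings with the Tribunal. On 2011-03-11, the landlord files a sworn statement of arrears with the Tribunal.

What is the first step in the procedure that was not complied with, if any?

Step 1 — 3 and 26 days from 2010-07-02 (when the violation is discovered) are 2010-07-05 and 2010-07-28 respectively; done 2010-07-26 — within the window.
Step 2 — 20 and 37 days from 2010-07-26 (when the written notice is served) are 2010-08-15 and 2010-09-01 respectively; done 2010-08-16, which is between those dates.
Step 3 — counting 20 days from 2010-08-23 (end of the 7-day review period, which began when the cure demand is delivered on 2010-08-16) gives a deadline of 2010-09-12; completed 2010-09-09, before the deadline.
Step 4 — counting 45 days from 2010-09-09 (when the complaint is filed) gives a deadline of 2010-10-24; done 2010-10-09 — timely.
Step 5 — 16 and 161 days from 2010-07-02 (when the violation is discovered) are 2010-07-18 and 2010-12-10 respectively; done 2010-11-10 — within the window.
Step 6 — 15 and 29 days from 2010-11-15 (end of the 5-day hold period, which began when a hearing date is requested on 2010-11-10) are 2010-11-30 and 2010-12-14 respectively; 2010-12-13 falls inside that range.
Step 7 — counting 65 days from 2011-01-03 (end of the 21-day hold period, which began when the proposed findings are lodged on 2010-12-13) gives a deadline of 2011-03-09; 2011-03-11 misses that deadline by 2 days.

Step 7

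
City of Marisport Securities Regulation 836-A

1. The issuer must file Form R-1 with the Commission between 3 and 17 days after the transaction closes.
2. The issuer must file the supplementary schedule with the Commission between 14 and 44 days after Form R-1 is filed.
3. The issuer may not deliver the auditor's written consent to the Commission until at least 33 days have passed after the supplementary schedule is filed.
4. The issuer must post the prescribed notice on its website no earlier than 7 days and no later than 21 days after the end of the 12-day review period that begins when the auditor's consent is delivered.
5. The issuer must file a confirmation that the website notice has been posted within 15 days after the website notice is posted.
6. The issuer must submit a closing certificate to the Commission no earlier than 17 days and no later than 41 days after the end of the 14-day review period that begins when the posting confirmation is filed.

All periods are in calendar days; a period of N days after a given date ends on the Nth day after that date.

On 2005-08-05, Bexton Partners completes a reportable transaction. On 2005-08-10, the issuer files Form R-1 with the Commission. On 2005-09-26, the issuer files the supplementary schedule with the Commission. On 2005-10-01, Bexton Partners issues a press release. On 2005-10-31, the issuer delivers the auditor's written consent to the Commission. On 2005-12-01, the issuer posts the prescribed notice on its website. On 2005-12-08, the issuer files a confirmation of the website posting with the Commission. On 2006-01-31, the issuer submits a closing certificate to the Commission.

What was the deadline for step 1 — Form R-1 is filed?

2005-08-22

Step 1 runs from 2005-08-05, when the transaction closes. The window is 3–17 days after 2005-08-05; it closes on 2005-08-22.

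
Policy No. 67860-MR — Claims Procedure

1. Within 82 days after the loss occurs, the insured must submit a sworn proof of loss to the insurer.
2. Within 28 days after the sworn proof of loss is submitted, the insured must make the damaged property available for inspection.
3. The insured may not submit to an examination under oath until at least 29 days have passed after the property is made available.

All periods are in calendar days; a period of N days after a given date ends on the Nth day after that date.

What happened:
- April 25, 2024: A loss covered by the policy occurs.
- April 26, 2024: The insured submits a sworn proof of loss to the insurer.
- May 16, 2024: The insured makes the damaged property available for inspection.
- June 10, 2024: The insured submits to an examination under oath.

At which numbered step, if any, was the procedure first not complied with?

Step 1 — counting 82 days from April 25, 2024 (when the loss occurs) gives a deadline of July 16, 2024; done April 26, 2024 — timely.
Step 2 — counting 28 days from April 26, 2024 (when the sworn proof of loss is submitted) gives a deadline of May 24, 2024; done May 16, 2024 — timely.
Step 3 — must wait 29 days from May 16, 2024 (when the property is made available), so not before June 14, 2024; done June 10, 2024 — 4 days too early.

Step 3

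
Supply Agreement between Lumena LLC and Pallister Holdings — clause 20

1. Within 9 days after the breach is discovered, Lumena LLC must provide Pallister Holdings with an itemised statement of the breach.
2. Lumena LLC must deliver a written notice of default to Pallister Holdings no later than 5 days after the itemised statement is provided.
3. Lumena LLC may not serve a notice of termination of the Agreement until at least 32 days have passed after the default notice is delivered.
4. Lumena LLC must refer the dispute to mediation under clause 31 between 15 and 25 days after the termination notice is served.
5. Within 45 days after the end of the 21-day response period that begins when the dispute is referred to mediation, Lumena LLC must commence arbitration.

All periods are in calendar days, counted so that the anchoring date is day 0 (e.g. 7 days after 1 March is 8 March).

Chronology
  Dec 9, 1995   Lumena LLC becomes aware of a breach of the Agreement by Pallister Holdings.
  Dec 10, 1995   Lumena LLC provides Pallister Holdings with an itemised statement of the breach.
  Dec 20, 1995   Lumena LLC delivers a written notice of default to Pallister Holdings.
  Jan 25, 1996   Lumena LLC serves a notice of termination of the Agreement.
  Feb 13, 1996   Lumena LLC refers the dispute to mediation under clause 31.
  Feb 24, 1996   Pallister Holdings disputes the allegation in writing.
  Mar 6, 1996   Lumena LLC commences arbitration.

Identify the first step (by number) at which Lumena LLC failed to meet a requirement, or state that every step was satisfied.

Step 2

Step 1: 9 days after Dec 9, 1995 (when the breach is discovered) is Dec 18, 1995; completed Dec 10, 1995, before the deadline.
Step 2: 5 days after Dec 10, 1995 (when the itemised statement is provided) is Dec 15, 1995; Dec 20, 1995 misses that deadline by 5 days.
The analysis stops there.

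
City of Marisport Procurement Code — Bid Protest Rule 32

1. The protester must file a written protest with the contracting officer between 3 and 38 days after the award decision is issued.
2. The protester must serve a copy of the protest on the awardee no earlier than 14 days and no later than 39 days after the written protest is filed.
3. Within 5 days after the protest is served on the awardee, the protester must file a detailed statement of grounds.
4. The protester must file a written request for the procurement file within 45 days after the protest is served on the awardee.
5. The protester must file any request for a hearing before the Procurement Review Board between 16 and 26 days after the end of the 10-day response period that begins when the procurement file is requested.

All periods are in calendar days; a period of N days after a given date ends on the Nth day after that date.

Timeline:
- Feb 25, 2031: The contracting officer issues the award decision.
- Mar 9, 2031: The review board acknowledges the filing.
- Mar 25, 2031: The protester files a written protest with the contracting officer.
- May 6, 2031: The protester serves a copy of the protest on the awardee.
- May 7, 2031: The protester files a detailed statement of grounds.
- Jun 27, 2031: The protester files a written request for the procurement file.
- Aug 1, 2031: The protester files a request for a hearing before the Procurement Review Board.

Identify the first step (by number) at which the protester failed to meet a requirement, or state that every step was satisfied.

Step 2

Step 1: the window is 3–38 days after Feb 25, 2031 (when the award decision is issued), so Feb 28, 2031 through Apr 4, 2031; done Mar 25, 2031, which is between those dates.
Step 2: the window is 14–39 days after Mar 25, 2031 (when the written protest is filed), so Apr 8, 2031 through May 3, 2031; May 6, 2031 is 3 days past the end of the window.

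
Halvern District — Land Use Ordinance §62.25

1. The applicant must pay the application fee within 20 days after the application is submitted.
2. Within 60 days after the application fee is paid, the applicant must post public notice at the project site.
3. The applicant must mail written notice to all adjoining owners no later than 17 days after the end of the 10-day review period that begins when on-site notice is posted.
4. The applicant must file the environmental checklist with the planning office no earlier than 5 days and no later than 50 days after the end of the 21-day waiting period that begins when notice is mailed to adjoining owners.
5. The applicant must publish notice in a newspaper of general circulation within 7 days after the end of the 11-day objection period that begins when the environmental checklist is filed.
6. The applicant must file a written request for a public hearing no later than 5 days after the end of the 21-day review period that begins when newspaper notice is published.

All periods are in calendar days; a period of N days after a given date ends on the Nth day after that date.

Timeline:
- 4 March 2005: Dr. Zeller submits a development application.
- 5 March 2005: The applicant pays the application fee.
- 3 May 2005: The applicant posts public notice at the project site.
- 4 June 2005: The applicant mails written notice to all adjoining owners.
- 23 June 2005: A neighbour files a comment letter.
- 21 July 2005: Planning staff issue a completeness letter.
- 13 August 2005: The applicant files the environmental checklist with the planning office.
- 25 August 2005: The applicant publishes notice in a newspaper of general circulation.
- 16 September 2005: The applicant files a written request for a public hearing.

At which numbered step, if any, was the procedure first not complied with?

(1) due by 4 March 2005 + 20 days = 24 March 2005; 5 March 2005 is within that limit.
(2) due by 5 March 2005 + 60 days = 4 May 2005; 3 May 2005 is within that limit.
(3) due by 13 May 2005 + 17 days = 30 May 2005; 4 June 2005 misses that deadline by 5 days.
Later steps need not be reached.

Step 3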